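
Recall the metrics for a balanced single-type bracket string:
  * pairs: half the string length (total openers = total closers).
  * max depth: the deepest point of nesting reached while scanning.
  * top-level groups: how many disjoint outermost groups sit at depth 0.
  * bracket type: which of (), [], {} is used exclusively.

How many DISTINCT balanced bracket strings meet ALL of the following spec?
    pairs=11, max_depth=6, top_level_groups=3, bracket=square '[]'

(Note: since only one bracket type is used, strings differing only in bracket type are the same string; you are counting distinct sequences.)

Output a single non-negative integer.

Spec: pairs=11 depth=6 groups=3
Count(depth <= 6) = 11580
Count(depth <= 5) = 10350
Count(depth == 6) = 11580 - 10350 = 1230

Answer: 1230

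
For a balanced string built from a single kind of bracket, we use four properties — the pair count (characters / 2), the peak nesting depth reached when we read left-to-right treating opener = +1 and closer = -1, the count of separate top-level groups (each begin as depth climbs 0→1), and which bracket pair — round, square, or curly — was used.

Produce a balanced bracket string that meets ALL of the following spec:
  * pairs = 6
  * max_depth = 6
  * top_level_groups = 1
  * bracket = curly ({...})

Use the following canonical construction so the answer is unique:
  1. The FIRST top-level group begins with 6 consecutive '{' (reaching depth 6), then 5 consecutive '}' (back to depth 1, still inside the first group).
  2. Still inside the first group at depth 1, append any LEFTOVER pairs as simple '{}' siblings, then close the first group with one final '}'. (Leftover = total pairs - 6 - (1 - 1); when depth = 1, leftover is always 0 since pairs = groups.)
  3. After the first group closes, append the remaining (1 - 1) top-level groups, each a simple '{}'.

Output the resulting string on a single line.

Spec: pairs=6 depth=6 groups=1
Leftover pairs = 6 - 6 - (1-1) = 0
First group: deep chain of depth 6 + 0 sibling pairs
Remaining 0 groups: simple '{}' each

Answer: {{{{{{}}}}}}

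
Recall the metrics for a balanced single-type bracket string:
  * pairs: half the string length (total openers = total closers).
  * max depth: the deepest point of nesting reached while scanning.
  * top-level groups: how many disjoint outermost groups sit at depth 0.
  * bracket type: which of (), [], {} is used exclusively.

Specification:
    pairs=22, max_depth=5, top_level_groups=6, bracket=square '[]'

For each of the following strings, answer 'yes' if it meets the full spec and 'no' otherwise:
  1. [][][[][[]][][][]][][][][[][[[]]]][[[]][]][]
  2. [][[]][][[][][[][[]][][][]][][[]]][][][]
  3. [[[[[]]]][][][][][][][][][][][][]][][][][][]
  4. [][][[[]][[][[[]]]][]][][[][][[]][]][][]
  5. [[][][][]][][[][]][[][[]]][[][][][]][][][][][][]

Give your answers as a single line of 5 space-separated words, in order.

Answer: no no yes no no

Derivation:
String 1 '[][][[][[]][][][]][][][][[][[[]]]][[[]][]][]': depth seq [1 0 1 0 1 2 1 2 3 2 1 2 1 2 1 2 1 0 1 0 1 0 1 0 1 2 1 2 3 4 3 2 1 0 1 2 3 2 1 2 1 0 1 0]
  -> pairs=22 depth=4 groups=9 -> no
String 2 '[][[]][][[][][[][[]][][][]][][[]]][][][]': depth seq [1 0 1 2 1 0 1 0 1 2 1 2 1 2 3 2 3 4 3 2 3 2 3 2 3 2 1 2 1 2 3 2 1 0 1 0 1 0 1 0]
  -> pairs=20 depth=4 groups=7 -> no
String 3 '[[[[[]]]][][][][][][][][][][][][]][][][][][]': depth seq [1 2 3 4 5 4 3 2 1 2 1 2 1 2 1 2 1 2 1 2 1 2 1 2 1 2 1 2 1 2 1 2 1 0 1 0 1 0 1 0 1 0 1 0]
  -> pairs=22 depth=5 groups=6 -> yes
String 4 '[][][[[]][[][[[]]]][]][][[][][[]][]][][]': depth seq [1 0 1 0 1 2 3 2 1 2 3 2 3 4 5 4 3 2 1 2 1 0 1 0 1 2 1 2 1 2 3 2 1 2 1 0 1 0 1 0]
  -> pairs=20 depth=5 groups=7 -> no
String 5 '[[][][][]][][[][]][[][[]]][[][][][]][][][][][][]': depth seq [1 2 1 2 1 2 1 2 1 0 1 0 1 2 1 2 1 0 1 2 1 2 3 2 1 0 1 2 1 2 1 2 1 2 1 0 1 0 1 0 1 0 1 0 1 0 1 0]
  -> pairs=24 depth=3 groups=11 -> no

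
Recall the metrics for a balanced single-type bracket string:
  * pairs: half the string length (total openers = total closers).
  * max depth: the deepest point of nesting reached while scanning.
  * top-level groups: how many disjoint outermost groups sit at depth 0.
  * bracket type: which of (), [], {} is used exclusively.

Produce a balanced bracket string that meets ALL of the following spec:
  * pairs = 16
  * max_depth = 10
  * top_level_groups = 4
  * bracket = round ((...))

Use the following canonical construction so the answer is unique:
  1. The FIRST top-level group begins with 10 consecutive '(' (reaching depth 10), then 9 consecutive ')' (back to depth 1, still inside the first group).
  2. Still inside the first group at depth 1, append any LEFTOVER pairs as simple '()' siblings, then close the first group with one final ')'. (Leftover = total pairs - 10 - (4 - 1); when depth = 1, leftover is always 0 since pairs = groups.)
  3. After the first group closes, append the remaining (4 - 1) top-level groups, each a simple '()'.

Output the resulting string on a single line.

Answer: (((((((((()))))))))()()())()()()

Derivation:
Spec: pairs=16 depth=10 groups=4
Leftover pairs = 16 - 10 - (4-1) = 3
First group: deep chain of depth 10 + 3 sibling pairs
Remaining 3 groups: simple '()' each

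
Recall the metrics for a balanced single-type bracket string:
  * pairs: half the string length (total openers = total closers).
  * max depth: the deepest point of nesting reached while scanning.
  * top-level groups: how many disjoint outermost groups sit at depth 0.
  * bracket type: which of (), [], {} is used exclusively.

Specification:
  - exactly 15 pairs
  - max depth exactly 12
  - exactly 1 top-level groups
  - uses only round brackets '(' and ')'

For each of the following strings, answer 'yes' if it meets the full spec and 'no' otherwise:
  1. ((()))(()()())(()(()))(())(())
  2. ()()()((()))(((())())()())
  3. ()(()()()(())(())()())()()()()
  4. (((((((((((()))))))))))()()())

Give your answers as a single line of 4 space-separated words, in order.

Answer: no no no yes

Derivation:
String 1 '((()))(()()())(()(()))(())(())': depth seq [1 2 3 2 1 0 1 2 1 2 1 2 1 0 1 2 1 2 3 2 1 0 1 2 1 0 1 2 1 0]
  -> pairs=15 depth=3 groups=5 -> no
String 2 '()()()((()))(((())())()())': depth seq [1 0 1 0 1 0 1 2 3 2 1 0 1 2 3 4 3 2 3 2 1 2 1 2 1 0]
  -> pairs=13 depth=4 groups=5 -> no
String 3 '()(()()()(())(())()())()()()()': depth seq [1 0 1 2 1 2 1 2 1 2 3 2 1 2 3 2 1 2 1 2 1 0 1 0 1 0 1 0 1 0]
  -> pairs=15 depth=3 groups=6 -> no
String 4 '(((((((((((()))))))))))()()())': depth seq [1 2 3 4 5 6 7 8 9 10 11 12 11 10 9 8 7 6 5 4 3 2 1 2 1 2 1 2 1 0]
  -> pairs=15 depth=12 groups=1 -> yes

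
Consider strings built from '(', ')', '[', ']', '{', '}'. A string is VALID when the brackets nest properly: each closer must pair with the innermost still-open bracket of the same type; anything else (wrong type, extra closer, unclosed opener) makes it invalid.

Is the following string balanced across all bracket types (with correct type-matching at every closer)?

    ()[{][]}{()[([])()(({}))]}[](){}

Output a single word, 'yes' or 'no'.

Answer: no

Derivation:
pos 0: push '('; stack = (
pos 1: ')' matches '('; pop; stack = (empty)
pos 2: push '['; stack = [
pos 3: push '{'; stack = [{
pos 4: saw closer ']' but top of stack is '{' (expected '}') → INVALID
Verdict: type mismatch at position 4: ']' closes '{' → no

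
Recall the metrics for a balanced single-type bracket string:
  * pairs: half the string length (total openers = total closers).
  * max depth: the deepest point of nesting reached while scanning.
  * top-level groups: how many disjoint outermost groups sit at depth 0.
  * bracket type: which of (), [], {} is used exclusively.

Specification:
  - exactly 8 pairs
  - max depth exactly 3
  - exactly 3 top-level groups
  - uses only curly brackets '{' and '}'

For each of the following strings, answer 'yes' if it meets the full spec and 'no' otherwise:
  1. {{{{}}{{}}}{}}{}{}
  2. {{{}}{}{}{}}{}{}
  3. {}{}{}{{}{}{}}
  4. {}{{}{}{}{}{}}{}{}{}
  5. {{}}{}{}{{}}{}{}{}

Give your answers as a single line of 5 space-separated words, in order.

Answer: no yes no no no

Derivation:
String 1 '{{{{}}{{}}}{}}{}{}': depth seq [1 2 3 4 3 2 3 4 3 2 1 2 1 0 1 0 1 0]
  -> pairs=9 depth=4 groups=3 -> no
String 2 '{{{}}{}{}{}}{}{}': depth seq [1 2 3 2 1 2 1 2 1 2 1 0 1 0 1 0]
  -> pairs=8 depth=3 groups=3 -> yes
String 3 '{}{}{}{{}{}{}}': depth seq [1 0 1 0 1 0 1 2 1 2 1 2 1 0]
  -> pairs=7 depth=2 groups=4 -> no
String 4 '{}{{}{}{}{}{}}{}{}{}': depth seq [1 0 1 2 1 2 1 2 1 2 1 2 1 0 1 0 1 0 1 0]
  -> pairs=10 depth=2 groups=5 -> no
String 5 '{{}}{}{}{{}}{}{}{}': depth seq [1 2 1 0 1 0 1 0 1 2 1 0 1 0 1 0 1 0]
  -> pairs=9 depth=2 groups=7 -> no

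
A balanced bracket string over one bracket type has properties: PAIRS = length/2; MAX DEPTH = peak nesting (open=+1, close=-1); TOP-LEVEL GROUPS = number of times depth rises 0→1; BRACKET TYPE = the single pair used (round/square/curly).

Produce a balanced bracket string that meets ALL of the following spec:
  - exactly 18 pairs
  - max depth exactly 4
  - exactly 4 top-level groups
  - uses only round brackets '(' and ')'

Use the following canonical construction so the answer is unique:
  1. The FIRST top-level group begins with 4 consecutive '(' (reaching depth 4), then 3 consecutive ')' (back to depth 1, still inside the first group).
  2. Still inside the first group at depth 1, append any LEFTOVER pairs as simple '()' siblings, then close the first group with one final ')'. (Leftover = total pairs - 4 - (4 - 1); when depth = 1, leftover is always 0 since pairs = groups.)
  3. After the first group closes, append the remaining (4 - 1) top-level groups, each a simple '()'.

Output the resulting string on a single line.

Answer: (((()))()()()()()()()()()()())()()()

Derivation:
Spec: pairs=18 depth=4 groups=4
Leftover pairs = 18 - 4 - (4-1) = 11
First group: deep chain of depth 4 + 11 sibling pairs
Remaining 3 groups: simple '()' each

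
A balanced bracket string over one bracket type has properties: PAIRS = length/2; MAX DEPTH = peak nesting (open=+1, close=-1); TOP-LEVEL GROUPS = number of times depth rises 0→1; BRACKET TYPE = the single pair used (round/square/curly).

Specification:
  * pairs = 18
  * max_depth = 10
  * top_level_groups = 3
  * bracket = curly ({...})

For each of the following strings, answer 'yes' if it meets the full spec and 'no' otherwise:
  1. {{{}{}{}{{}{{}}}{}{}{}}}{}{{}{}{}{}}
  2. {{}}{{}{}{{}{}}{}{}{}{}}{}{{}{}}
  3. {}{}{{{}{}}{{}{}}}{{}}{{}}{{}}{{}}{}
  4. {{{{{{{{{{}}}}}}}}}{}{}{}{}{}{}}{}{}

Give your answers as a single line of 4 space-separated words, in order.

String 1 '{{{}{}{}{{}{{}}}{}{}{}}}{}{{}{}{}{}}': depth seq [1 2 3 2 3 2 3 2 3 4 3 4 5 4 3 2 3 2 3 2 3 2 1 0 1 0 1 2 1 2 1 2 1 2 1 0]
  -> pairs=18 depth=5 groups=3 -> no
String 2 '{{}}{{}{}{{}{}}{}{}{}{}}{}{{}{}}': depth seq [1 2 1 0 1 2 1 2 1 2 3 2 3 2 1 2 1 2 1 2 1 2 1 0 1 0 1 2 1 2 1 0]
  -> pairs=16 depth=3 groups=4 -> no
String 3 '{}{}{{{}{}}{{}{}}}{{}}{{}}{{}}{{}}{}': depth seq [1 0 1 0 1 2 3 2 3 2 1 2 3 2 3 2 1 0 1 2 1 0 1 2 1 0 1 2 1 0 1 2 1 0 1 0]
  -> pairs=18 depth=3 groups=8 -> no
String 4 '{{{{{{{{{{}}}}}}}}}{}{}{}{}{}{}}{}{}': depth seq [1 2 3 4 5 6 7 8 9 10 9 8 7 6 5 4 3 2 1 2 1 2 1 2 1 2 1 2 1 2 1 0 1 0 1 0]
  -> pairs=18 depth=10 groups=3 -> yes

Answer: no no no yes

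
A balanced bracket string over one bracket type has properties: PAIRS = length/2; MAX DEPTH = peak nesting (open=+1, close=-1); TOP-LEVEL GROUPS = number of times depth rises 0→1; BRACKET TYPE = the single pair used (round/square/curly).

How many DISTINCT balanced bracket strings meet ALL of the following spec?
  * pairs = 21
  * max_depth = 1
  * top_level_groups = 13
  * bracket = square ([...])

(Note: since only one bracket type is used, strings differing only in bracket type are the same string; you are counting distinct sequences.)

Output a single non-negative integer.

Answer: 0

Derivation:
Spec: pairs=21 depth=1 groups=13
Count(depth <= 1) = 0
Count(depth <= 0) = 0
Count(depth == 1) = 0 - 0 = 0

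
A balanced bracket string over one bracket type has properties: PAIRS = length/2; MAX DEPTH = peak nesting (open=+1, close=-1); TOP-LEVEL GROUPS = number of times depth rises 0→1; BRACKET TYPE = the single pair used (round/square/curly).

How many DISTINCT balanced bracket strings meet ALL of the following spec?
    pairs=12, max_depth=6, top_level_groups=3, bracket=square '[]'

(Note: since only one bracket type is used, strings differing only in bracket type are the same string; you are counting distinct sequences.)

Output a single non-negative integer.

Spec: pairs=12 depth=6 groups=3
Count(depth <= 6) = 39650
Count(depth <= 5) = 33725
Count(depth == 6) = 39650 - 33725 = 5925

Answer: 5925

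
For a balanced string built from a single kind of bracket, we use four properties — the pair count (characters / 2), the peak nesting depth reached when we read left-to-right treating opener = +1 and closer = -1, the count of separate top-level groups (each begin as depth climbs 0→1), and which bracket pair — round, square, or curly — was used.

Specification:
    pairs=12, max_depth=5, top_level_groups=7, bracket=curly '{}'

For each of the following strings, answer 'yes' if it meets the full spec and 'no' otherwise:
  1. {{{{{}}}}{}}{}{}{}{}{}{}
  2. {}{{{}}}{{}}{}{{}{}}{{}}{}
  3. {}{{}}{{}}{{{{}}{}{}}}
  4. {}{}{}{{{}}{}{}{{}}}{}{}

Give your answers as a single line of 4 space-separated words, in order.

Answer: yes no no no

Derivation:
String 1 '{{{{{}}}}{}}{}{}{}{}{}{}': depth seq [1 2 3 4 5 4 3 2 1 2 1 0 1 0 1 0 1 0 1 0 1 0 1 0]
  -> pairs=12 depth=5 groups=7 -> yes
String 2 '{}{{{}}}{{}}{}{{}{}}{{}}{}': depth seq [1 0 1 2 3 2 1 0 1 2 1 0 1 0 1 2 1 2 1 0 1 2 1 0 1 0]
  -> pairs=13 depth=3 groups=7 -> no
String 3 '{}{{}}{{}}{{{{}}{}{}}}': depth seq [1 0 1 2 1 0 1 2 1 0 1 2 3 4 3 2 3 2 3 2 1 0]
  -> pairs=11 depth=4 groups=4 -> no
String 4 '{}{}{}{{{}}{}{}{{}}}{}{}': depth seq [1 0 1 0 1 0 1 2 3 2 1 2 1 2 1 2 3 2 1 0 1 0 1 0]
  -> pairs=12 depth=3 groups=6 -> no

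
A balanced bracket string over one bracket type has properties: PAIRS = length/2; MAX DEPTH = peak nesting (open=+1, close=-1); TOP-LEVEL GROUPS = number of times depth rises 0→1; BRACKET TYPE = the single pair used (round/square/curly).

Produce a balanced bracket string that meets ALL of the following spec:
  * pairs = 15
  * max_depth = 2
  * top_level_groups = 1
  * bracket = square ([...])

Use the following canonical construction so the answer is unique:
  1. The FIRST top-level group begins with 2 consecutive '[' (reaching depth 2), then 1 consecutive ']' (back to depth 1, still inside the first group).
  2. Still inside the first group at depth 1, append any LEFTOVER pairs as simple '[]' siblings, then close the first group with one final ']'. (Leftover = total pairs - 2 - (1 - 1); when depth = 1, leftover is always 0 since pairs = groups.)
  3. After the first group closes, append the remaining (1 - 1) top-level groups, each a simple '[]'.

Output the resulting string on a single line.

Answer: [[][][][][][][][][][][][][][]]

Derivation:
Spec: pairs=15 depth=2 groups=1
Leftover pairs = 15 - 2 - (1-1) = 13
First group: deep chain of depth 2 + 13 sibling pairs
Remaining 0 groups: simple '[]' each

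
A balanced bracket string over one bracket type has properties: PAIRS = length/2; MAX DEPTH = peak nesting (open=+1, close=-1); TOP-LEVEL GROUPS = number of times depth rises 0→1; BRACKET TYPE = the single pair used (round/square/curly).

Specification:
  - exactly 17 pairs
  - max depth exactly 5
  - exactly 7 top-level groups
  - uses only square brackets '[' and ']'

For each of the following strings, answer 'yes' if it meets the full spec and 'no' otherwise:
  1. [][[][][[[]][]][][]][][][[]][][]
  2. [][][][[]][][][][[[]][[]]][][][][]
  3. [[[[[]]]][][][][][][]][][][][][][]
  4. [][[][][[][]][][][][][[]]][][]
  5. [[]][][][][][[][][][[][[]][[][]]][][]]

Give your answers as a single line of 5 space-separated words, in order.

Answer: no no yes no no

Derivation:
String 1 '[][[][][[[]][]][][]][][][[]][][]': depth seq [1 0 1 2 1 2 1 2 3 4 3 2 3 2 1 2 1 2 1 0 1 0 1 0 1 2 1 0 1 0 1 0]
  -> pairs=16 depth=4 groups=7 -> no
String 2 '[][][][[]][][][][[[]][[]]][][][][]': depth seq [1 0 1 0 1 0 1 2 1 0 1 0 1 0 1 0 1 2 3 2 1 2 3 2 1 0 1 0 1 0 1 0 1 0]
  -> pairs=17 depth=3 groups=12 -> no
String 3 '[[[[[]]]][][][][][][]][][][][][][]': depth seq [1 2 3 4 5 4 3 2 1 2 1 2 1 2 1 2 1 2 1 2 1 0 1 0 1 0 1 0 1 0 1 0 1 0]
  -> pairs=17 depth=5 groups=7 -> yes
String 4 '[][[][][[][]][][][][][[]]][][]': depth seq [1 0 1 2 1 2 1 2 3 2 3 2 1 2 1 2 1 2 1 2 1 2 3 2 1 0 1 0 1 0]
  -> pairs=15 depth=3 groups=4 -> no
String 5 '[[]][][][][][[][][][[][[]][[][]]][][]]': depth seq [1 2 1 0 1 0 1 0 1 0 1 0 1 2 1 2 1 2 1 2 3 2 3 4 3 2 3 4 3 4 3 2 1 2 1 2 1 0]
  -> pairs=19 depth=4 groups=6 -> no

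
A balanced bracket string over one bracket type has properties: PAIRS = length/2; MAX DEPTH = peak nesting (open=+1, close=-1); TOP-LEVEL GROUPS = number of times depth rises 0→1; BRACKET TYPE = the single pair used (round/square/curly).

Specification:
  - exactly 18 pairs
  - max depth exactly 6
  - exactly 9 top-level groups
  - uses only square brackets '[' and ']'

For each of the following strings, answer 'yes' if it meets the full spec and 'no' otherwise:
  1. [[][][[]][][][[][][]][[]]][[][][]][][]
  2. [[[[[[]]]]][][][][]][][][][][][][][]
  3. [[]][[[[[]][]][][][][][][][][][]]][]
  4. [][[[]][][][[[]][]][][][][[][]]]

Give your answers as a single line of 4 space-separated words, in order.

Answer: no yes no no

Derivation:
String 1 '[[][][[]][][][[][][]][[]]][[][][]][][]': depth seq [1 2 1 2 1 2 3 2 1 2 1 2 1 2 3 2 3 2 3 2 1 2 3 2 1 0 1 2 1 2 1 2 1 0 1 0 1 0]
  -> pairs=19 depth=3 groups=4 -> no
String 2 '[[[[[[]]]]][][][][]][][][][][][][][]': depth seq [1 2 3 4 5 6 5 4 3 2 1 2 1 2 1 2 1 2 1 0 1 0 1 0 1 0 1 0 1 0 1 0 1 0 1 0]
  -> pairs=18 depth=6 groups=9 -> yes
String 3 '[[]][[[[[]][]][][][][][][][][][]]][]': depth seq [1 2 1 0 1 2 3 4 5 4 3 4 3 2 3 2 3 2 3 2 3 2 3 2 3 2 3 2 3 2 3 2 1 0 1 0]
  -> pairs=18 depth=5 groups=3 -> no
String 4 '[][[[]][][][[[]][]][][][][[][]]]': depth seq [1 0 1 2 3 2 1 2 1 2 1 2 3 4 3 2 3 2 1 2 1 2 1 2 1 2 3 2 3 2 1 0]
  -> pairs=16 depth=4 groups=2 -> no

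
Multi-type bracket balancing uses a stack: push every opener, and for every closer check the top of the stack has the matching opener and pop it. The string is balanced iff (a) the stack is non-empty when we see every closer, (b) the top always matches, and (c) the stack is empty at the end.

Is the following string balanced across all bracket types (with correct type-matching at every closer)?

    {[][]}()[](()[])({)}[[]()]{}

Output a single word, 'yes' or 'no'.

pos 0: push '{'; stack = {
pos 1: push '['; stack = {[
pos 2: ']' matches '['; pop; stack = {
pos 3: push '['; stack = {[
pos 4: ']' matches '['; pop; stack = {
pos 5: '}' matches '{'; pop; stack = (empty)
pos 6: push '('; stack = (
pos 7: ')' matches '('; pop; stack = (empty)
pos 8: push '['; stack = [
pos 9: ']' matches '['; pop; stack = (empty)
pos 10: push '('; stack = (
pos 11: push '('; stack = ((
pos 12: ')' matches '('; pop; stack = (
pos 13: push '['; stack = ([
pos 14: ']' matches '['; pop; stack = (
pos 15: ')' matches '('; pop; stack = (empty)
pos 16: push '('; stack = (
pos 17: push '{'; stack = ({
pos 18: saw closer ')' but top of stack is '{' (expected '}') → INVALID
Verdict: type mismatch at position 18: ')' closes '{' → no

Answer: no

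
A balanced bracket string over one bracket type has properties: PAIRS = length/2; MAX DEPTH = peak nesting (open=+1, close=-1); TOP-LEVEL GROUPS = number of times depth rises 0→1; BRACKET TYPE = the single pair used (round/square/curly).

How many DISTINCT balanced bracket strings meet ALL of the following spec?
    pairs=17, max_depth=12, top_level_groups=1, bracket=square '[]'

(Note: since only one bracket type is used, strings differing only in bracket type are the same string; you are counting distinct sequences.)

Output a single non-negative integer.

Answer: 107880

Derivation:
Spec: pairs=17 depth=12 groups=1
Count(depth <= 12) = 35331134
Count(depth <= 11) = 35223254
Count(depth == 12) = 35331134 - 35223254 = 107880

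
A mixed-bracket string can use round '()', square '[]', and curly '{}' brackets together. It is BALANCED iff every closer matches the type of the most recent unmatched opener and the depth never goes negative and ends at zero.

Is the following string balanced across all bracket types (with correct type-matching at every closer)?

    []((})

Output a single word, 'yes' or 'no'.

pos 0: push '['; stack = [
pos 1: ']' matches '['; pop; stack = (empty)
pos 2: push '('; stack = (
pos 3: push '('; stack = ((
pos 4: saw closer '}' but top of stack is '(' (expected ')') → INVALID
Verdict: type mismatch at position 4: '}' closes '(' → no

Answer: no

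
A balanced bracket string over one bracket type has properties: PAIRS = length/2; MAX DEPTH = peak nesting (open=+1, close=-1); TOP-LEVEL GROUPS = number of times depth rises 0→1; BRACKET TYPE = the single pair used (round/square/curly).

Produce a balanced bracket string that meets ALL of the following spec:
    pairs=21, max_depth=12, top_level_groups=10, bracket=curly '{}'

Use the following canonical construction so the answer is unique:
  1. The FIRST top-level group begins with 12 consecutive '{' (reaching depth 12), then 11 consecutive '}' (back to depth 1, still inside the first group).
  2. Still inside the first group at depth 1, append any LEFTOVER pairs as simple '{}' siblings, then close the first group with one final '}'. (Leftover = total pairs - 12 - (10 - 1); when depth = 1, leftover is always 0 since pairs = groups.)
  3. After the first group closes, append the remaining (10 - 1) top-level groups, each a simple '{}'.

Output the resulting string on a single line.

Answer: {{{{{{{{{{{{}}}}}}}}}}}}{}{}{}{}{}{}{}{}{}

Derivation:
Spec: pairs=21 depth=12 groups=10
Leftover pairs = 21 - 12 - (10-1) = 0
First group: deep chain of depth 12 + 0 sibling pairs
Remaining 9 groups: simple '{}' each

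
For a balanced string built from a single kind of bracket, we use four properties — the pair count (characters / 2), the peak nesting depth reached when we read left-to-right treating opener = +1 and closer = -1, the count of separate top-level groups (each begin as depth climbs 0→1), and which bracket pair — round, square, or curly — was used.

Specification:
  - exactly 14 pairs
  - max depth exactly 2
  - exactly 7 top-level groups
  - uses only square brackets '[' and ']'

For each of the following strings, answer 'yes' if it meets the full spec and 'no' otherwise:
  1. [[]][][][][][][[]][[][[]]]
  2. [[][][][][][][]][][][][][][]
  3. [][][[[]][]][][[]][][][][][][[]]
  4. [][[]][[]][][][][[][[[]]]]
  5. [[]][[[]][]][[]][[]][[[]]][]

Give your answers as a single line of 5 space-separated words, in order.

String 1 '[[]][][][][][][[]][[][[]]]': depth seq [1 2 1 0 1 0 1 0 1 0 1 0 1 0 1 2 1 0 1 2 1 2 3 2 1 0]
  -> pairs=13 depth=3 groups=8 -> no
String 2 '[[][][][][][][]][][][][][][]': depth seq [1 2 1 2 1 2 1 2 1 2 1 2 1 2 1 0 1 0 1 0 1 0 1 0 1 0 1 0]
  -> pairs=14 depth=2 groups=7 -> yes
String 3 '[][][[[]][]][][[]][][][][][][[]]': depth seq [1 0 1 0 1 2 3 2 1 2 1 0 1 0 1 2 1 0 1 0 1 0 1 0 1 0 1 0 1 2 1 0]
  -> pairs=16 depth=3 groups=11 -> no
String 4 '[][[]][[]][][][][[][[[]]]]': depth seq [1 0 1 2 1 0 1 2 1 0 1 0 1 0 1 0 1 2 1 2 3 4 3 2 1 0]
  -> pairs=13 depth=4 groups=7 -> no
String 5 '[[]][[[]][]][[]][[]][[[]]][]': depth seq [1 2 1 0 1 2 3 2 1 2 1 0 1 2 1 0 1 2 1 0 1 2 3 2 1 0 1 0]
  -> pairs=14 depth=3 groups=6 -> no

Answer: no yes no no no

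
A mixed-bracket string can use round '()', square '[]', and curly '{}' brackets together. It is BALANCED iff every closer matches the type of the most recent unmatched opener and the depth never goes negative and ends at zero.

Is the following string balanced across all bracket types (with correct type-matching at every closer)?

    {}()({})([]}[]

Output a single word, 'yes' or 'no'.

Answer: no

Derivation:
pos 0: push '{'; stack = {
pos 1: '}' matches '{'; pop; stack = (empty)
pos 2: push '('; stack = (
pos 3: ')' matches '('; pop; stack = (empty)
pos 4: push '('; stack = (
pos 5: push '{'; stack = ({
pos 6: '}' matches '{'; pop; stack = (
pos 7: ')' matches '('; pop; stack = (empty)
pos 8: push '('; stack = (
pos 9: push '['; stack = ([
pos 10: ']' matches '['; pop; stack = (
pos 11: saw closer '}' but top of stack is '(' (expected ')') → INVALID
Verdict: type mismatch at position 11: '}' closes '(' → no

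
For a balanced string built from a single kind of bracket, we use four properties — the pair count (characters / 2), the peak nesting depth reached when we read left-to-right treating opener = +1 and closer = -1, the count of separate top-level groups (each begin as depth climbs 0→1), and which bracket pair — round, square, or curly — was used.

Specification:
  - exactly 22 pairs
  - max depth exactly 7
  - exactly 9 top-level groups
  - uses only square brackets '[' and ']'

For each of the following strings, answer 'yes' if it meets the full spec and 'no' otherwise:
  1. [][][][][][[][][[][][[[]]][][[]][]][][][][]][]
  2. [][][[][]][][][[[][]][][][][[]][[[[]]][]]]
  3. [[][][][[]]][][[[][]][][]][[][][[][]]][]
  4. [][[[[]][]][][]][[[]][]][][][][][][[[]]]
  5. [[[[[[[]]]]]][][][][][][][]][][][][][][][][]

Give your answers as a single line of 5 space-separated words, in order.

String 1 '[][][][][][[][][[][][[[]]][][[]][]][][][][]][]': depth seq [1 0 1 0 1 0 1 0 1 0 1 2 1 2 1 2 3 2 3 2 3 4 5 4 3 2 3 2 3 4 3 2 3 2 1 2 1 2 1 2 1 2 1 0 1 0]
  -> pairs=23 depth=5 groups=7 -> no
String 2 '[][][[][]][][][[[][]][][][][[]][[[[]]][]]]': depth seq [1 0 1 0 1 2 1 2 1 0 1 0 1 0 1 2 3 2 3 2 1 2 1 2 1 2 1 2 3 2 1 2 3 4 5 4 3 2 3 2 1 0]
  -> pairs=21 depth=5 groups=6 -> no
String 3 '[[][][][[]]][][[[][]][][]][[][][[][]]][]': depth seq [1 2 1 2 1 2 1 2 3 2 1 0 1 0 1 2 3 2 3 2 1 2 1 2 1 0 1 2 1 2 1 2 3 2 3 2 1 0 1 0]
  -> pairs=20 depth=3 groups=5 -> no
String 4 '[][[[[]][]][][]][[[]][]][][][][][][[[]]]': depth seq [1 0 1 2 3 4 3 2 3 2 1 2 1 2 1 0 1 2 3 2 1 2 1 0 1 0 1 0 1 0 1 0 1 0 1 2 3 2 1 0]
  -> pairs=20 depth=4 groups=9 -> no
String 5 '[[[[[[[]]]]]][][][][][][][]][][][][][][][][]': depth seq [1 2 3 4 5 6 7 6 5 4 3 2 1 2 1 2 1 2 1 2 1 2 1 2 1 2 1 0 1 0 1 0 1 0 1 0 1 0 1 0 1 0 1 0]
  -> pairs=22 depth=7 groups=9 -> yes

Answer: no no no no yes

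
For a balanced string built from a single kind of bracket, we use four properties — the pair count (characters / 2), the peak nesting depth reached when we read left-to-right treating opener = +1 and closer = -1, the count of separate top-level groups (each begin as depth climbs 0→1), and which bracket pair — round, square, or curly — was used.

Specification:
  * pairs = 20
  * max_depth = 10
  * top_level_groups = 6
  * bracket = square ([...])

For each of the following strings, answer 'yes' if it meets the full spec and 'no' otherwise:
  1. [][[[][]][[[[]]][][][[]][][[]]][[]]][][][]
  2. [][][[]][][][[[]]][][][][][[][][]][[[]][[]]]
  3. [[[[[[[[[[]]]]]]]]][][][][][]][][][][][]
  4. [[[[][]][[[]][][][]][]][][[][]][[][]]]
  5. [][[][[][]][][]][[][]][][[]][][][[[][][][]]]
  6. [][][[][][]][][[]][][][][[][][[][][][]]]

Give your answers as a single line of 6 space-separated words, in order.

Answer: no no yes no no no

Derivation:
String 1 '[][[[][]][[[[]]][][][[]][][[]]][[]]][][][]': depth seq [1 0 1 2 3 2 3 2 1 2 3 4 5 4 3 2 3 2 3 2 3 4 3 2 3 2 3 4 3 2 1 2 3 2 1 0 1 0 1 0 1 0]
  -> pairs=21 depth=5 groups=5 -> no
String 2 '[][][[]][][][[[]]][][][][][[][][]][[[]][[]]]': depth seq [1 0 1 0 1 2 1 0 1 0 1 0 1 2 3 2 1 0 1 0 1 0 1 0 1 0 1 2 1 2 1 2 1 0 1 2 3 2 1 2 3 2 1 0]
  -> pairs=22 depth=3 groups=12 -> no
String 3 '[[[[[[[[[[]]]]]]]]][][][][][]][][][][][]': depth seq [1 2 3 4 5 6 7 8 9 10 9 8 7 6 5 4 3 2 1 2 1 2 1 2 1 2 1 2 1 0 1 0 1 0 1 0 1 0 1 0]
  -> pairs=20 depth=10 groups=6 -> yes
String 4 '[[[[][]][[[]][][][]][]][][[][]][[][]]]': depth seq [1 2 3 4 3 4 3 2 3 4 5 4 3 4 3 4 3 4 3 2 3 2 1 2 1 2 3 2 3 2 1 2 3 2 3 2 1 0]
  -> pairs=19 depth=5 groups=1 -> no
String 5 '[][[][[][]][][]][[][]][][[]][][][[[][][][]]]': depth seq [1 0 1 2 1 2 3 2 3 2 1 2 1 2 1 0 1 2 1 2 1 0 1 0 1 2 1 0 1 0 1 0 1 2 3 2 3 2 3 2 3 2 1 0]
  -> pairs=22 depth=3 groups=8 -> no
String 6 '[][][[][][]][][[]][][][][[][][[][][][]]]': depth seq [1 0 1 0 1 2 1 2 1 2 1 0 1 0 1 2 1 0 1 0 1 0 1 0 1 2 1 2 1 2 3 2 3 2 3 2 3 2 1 0]
  -> pairs=20 depth=3 groups=9 -> no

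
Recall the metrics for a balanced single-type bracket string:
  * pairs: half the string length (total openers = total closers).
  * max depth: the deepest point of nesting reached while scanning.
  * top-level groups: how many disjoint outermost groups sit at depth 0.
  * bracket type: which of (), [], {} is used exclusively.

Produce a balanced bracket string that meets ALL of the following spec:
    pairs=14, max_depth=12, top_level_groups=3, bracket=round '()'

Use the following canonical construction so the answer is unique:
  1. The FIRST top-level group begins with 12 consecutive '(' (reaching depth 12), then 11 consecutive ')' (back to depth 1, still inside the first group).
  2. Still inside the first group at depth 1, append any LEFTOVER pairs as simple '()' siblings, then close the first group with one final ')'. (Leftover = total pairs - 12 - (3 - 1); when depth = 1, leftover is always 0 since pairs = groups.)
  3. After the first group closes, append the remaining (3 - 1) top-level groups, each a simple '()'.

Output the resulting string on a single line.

Answer: (((((((((((())))))))))))()()

Derivation:
Spec: pairs=14 depth=12 groups=3
Leftover pairs = 14 - 12 - (3-1) = 0
First group: deep chain of depth 12 + 0 sibling pairs
Remaining 2 groups: simple '()' each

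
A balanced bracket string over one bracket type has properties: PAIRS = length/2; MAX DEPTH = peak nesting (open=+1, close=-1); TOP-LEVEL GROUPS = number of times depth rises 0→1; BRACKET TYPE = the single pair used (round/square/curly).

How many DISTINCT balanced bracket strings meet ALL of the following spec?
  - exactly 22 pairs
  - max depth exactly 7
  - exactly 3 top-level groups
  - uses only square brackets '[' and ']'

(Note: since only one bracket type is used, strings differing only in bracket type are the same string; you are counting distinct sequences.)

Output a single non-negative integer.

Spec: pairs=22 depth=7 groups=3
Count(depth <= 7) = 12470434080
Count(depth <= 6) = 8407386390
Count(depth == 7) = 12470434080 - 8407386390 = 4063047690

Answer: 4063047690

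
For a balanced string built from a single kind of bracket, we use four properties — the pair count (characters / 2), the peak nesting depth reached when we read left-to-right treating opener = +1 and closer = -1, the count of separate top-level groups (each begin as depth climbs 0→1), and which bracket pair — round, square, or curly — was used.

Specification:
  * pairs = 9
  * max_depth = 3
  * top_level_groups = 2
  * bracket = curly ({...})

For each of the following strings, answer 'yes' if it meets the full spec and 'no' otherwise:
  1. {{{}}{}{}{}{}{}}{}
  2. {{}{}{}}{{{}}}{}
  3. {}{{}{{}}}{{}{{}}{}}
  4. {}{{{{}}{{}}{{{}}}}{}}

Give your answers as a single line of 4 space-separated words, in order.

Answer: yes no no no

Derivation:
String 1 '{{{}}{}{}{}{}{}}{}': depth seq [1 2 3 2 1 2 1 2 1 2 1 2 1 2 1 0 1 0]
  -> pairs=9 depth=3 groups=2 -> yes
String 2 '{{}{}{}}{{{}}}{}': depth seq [1 2 1 2 1 2 1 0 1 2 3 2 1 0 1 0]
  -> pairs=8 depth=3 groups=3 -> no
String 3 '{}{{}{{}}}{{}{{}}{}}': depth seq [1 0 1 2 1 2 3 2 1 0 1 2 1 2 3 2 1 2 1 0]
  -> pairs=10 depth=3 groups=3 -> no
String 4 '{}{{{{}}{{}}{{{}}}}{}}': depth seq [1 0 1 2 3 4 3 2 3 4 3 2 3 4 5 4 3 2 1 2 1 0]
  -> pairs=11 depth=5 groups=2 -> no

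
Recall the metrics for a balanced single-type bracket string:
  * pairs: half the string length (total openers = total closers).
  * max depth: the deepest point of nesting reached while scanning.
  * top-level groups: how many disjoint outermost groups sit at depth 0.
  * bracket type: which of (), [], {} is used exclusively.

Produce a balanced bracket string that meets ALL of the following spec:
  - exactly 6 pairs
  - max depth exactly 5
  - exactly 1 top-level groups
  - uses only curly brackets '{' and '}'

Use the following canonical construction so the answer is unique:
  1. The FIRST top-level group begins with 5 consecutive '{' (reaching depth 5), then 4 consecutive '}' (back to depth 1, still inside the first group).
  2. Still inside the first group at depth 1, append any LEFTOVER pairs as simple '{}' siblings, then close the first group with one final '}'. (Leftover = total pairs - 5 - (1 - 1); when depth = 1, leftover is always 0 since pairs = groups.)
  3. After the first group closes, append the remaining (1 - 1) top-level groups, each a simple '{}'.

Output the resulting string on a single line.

Answer: {{{{{}}}}{}}

Derivation:
Spec: pairs=6 depth=5 groups=1
Leftover pairs = 6 - 5 - (1-1) = 1
First group: deep chain of depth 5 + 1 sibling pairs
Remaining 0 groups: simple '{}' each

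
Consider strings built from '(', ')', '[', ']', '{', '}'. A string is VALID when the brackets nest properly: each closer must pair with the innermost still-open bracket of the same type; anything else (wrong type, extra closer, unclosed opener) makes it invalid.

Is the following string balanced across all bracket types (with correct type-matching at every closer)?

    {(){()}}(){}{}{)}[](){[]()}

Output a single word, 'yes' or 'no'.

Answer: no

Derivation:
pos 0: push '{'; stack = {
pos 1: push '('; stack = {(
pos 2: ')' matches '('; pop; stack = {
pos 3: push '{'; stack = {{
pos 4: push '('; stack = {{(
pos 5: ')' matches '('; pop; stack = {{
pos 6: '}' matches '{'; pop; stack = {
pos 7: '}' matches '{'; pop; stack = (empty)
pos 8: push '('; stack = (
pos 9: ')' matches '('; pop; stack = (empty)
pos 10: push '{'; stack = {
pos 11: '}' matches '{'; pop; stack = (empty)
pos 12: push '{'; stack = {
pos 13: '}' matches '{'; pop; stack = (empty)
pos 14: push '{'; stack = {
pos 15: saw closer ')' but top of stack is '{' (expected '}') → INVALID
Verdict: type mismatch at position 15: ')' closes '{' → no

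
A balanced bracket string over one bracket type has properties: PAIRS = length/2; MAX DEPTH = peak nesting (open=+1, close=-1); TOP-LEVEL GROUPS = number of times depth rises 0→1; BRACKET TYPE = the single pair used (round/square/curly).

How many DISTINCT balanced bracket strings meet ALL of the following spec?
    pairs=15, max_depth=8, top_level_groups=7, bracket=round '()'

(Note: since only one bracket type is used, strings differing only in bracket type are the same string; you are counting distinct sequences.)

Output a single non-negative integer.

Answer: 133

Derivation:
Spec: pairs=15 depth=8 groups=7
Count(depth <= 8) = 149219
Count(depth <= 7) = 149086
Count(depth == 8) = 149219 - 149086 = 133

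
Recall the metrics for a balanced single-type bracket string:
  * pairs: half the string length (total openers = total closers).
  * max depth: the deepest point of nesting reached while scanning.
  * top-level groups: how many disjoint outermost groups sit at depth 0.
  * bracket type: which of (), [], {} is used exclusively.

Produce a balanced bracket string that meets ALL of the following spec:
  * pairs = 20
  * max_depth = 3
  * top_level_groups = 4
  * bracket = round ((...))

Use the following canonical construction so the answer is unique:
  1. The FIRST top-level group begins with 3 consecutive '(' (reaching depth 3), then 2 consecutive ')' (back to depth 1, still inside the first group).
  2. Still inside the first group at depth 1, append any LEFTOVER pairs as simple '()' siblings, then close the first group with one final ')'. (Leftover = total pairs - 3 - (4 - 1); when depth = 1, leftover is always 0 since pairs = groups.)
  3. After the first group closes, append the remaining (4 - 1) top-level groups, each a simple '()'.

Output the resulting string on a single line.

Spec: pairs=20 depth=3 groups=4
Leftover pairs = 20 - 3 - (4-1) = 14
First group: deep chain of depth 3 + 14 sibling pairs
Remaining 3 groups: simple '()' each

Answer: ((())()()()()()()()()()()()()()())()()()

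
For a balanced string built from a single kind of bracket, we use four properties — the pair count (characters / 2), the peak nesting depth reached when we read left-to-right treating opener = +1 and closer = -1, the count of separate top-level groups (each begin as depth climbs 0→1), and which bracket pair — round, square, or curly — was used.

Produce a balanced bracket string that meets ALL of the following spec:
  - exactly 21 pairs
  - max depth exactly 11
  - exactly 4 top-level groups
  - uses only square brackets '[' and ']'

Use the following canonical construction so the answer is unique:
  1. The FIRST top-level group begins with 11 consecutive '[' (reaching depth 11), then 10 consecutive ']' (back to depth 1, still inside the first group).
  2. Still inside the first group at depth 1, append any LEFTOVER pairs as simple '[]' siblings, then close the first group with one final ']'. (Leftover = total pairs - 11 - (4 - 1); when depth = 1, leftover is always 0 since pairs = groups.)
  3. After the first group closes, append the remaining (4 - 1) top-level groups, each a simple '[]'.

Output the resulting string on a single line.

Answer: [[[[[[[[[[[]]]]]]]]]][][][][][][][]][][][]

Derivation:
Spec: pairs=21 depth=11 groups=4
Leftover pairs = 21 - 11 - (4-1) = 7
First group: deep chain of depth 11 + 7 sibling pairs
Remaining 3 groups: simple '[]' each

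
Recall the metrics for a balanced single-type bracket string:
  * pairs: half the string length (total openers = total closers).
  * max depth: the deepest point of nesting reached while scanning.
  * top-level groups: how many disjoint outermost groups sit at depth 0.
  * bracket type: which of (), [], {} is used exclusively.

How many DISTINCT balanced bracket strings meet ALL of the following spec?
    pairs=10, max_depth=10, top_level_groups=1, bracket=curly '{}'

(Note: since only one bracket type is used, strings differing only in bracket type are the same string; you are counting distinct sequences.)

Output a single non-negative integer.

Answer: 1

Derivation:
Spec: pairs=10 depth=10 groups=1
Count(depth <= 10) = 4862
Count(depth <= 9) = 4861
Count(depth == 10) = 4862 - 4861 = 1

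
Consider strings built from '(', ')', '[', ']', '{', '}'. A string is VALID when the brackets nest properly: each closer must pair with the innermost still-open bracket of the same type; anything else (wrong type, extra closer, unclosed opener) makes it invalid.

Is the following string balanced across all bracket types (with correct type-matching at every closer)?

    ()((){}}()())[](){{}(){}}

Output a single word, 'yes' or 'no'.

Answer: no

Derivation:
pos 0: push '('; stack = (
pos 1: ')' matches '('; pop; stack = (empty)
pos 2: push '('; stack = (
pos 3: push '('; stack = ((
pos 4: ')' matches '('; pop; stack = (
pos 5: push '{'; stack = ({
pos 6: '}' matches '{'; pop; stack = (
pos 7: saw closer '}' but top of stack is '(' (expected ')') → INVALID
Verdict: type mismatch at position 7: '}' closes '(' → no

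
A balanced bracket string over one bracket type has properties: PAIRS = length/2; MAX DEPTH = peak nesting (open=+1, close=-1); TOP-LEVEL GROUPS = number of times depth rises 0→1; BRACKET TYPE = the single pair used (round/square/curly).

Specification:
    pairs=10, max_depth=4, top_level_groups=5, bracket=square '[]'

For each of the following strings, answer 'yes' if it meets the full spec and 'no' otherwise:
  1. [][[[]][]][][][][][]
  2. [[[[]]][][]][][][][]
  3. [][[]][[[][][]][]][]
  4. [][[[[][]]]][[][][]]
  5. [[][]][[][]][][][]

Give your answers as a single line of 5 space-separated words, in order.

Answer: no yes no no no

Derivation:
String 1 '[][[[]][]][][][][][]': depth seq [1 0 1 2 3 2 1 2 1 0 1 0 1 0 1 0 1 0 1 0]
  -> pairs=10 depth=3 groups=7 -> no
String 2 '[[[[]]][][]][][][][]': depth seq [1 2 3 4 3 2 1 2 1 2 1 0 1 0 1 0 1 0 1 0]
  -> pairs=10 depth=4 groups=5 -> yes
String 3 '[][[]][[[][][]][]][]': depth seq [1 0 1 2 1 0 1 2 3 2 3 2 3 2 1 2 1 0 1 0]
  -> pairs=10 depth=3 groups=4 -> no
String 4 '[][[[[][]]]][[][][]]': depth seq [1 0 1 2 3 4 3 4 3 2 1 0 1 2 1 2 1 2 1 0]
  -> pairs=10 depth=4 groups=3 -> no
String 5 '[[][]][[][]][][][]': depth seq [1 2 1 2 1 0 1 2 1 2 1 0 1 0 1 0 1 0]
  -> pairs=9 depth=2 groups=5 -> no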